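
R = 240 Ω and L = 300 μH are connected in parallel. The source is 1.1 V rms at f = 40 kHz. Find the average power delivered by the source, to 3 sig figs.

5.04 mW

ω = 2πf = 251300 rad/s
X_L = ωL = 75.4 Ω
Parallel: admittances add. Y = 1/R + 1/(jωL)
Y = (0.00417 − j0.0133) S
|Y| = 0.0139 S → |Z| = 1/|Y| = 71.9 Ω, ∠Z = −∠Y = 72.6°
I = V/|Z| = 15.3 mA
P = VI cos φ = 1.1 × 0.0153 × cos(72.6°) = 5.04 mW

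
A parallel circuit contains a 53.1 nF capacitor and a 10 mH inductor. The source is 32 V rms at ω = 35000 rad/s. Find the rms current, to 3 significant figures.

X_L = ωL = 350 Ω
X_C = 1/(ωC) = 538 Ω
Parallel: admittances add. Y = 1/(jωL) + jωC
Y = (0 − j0.000999) S
|Y| = 0.000999 S → |Z| = 1/|Y| = 1000 Ω, ∠Z = −∠Y = 90.0°
I = V/|Z| = 32/1000 = 32.0 mA

32.0 mA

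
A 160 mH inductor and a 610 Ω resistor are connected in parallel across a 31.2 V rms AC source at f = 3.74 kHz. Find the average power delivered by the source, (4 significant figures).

1.596 W

ω = 2πf = 23500 rad/s
X_L = ωL = 3760 Ω
Parallel: admittances add. Y = 1/R + 1/(jωL)
Y = (0.001639 − j0.0002660) S
|Y| = 0.001661 S → |Z| = 1/|Y| = 602.1 Ω, ∠Z = −∠Y = 9.215°
I = V/|Z| = 51.82 mA
P = VI cos φ = 31.2 × 0.05182 × cos(9.215°) = 1.596 W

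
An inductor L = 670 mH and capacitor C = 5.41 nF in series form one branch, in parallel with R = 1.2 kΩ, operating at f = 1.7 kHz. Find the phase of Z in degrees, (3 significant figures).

ω = 2πf = 10680 rad/s
X_L = ωL = 7160 Ω
X_C = 1/(ωC) = 17300 Ω
Branch 1: Z₁ = R = 1200 Ω
Branch 2 (series LC): Z₂ = j(X_L − X_C) = −j10100 Ω
Parallel: Z = Z₁Z₂/(Z₁+Z₂), |Z| = 1190 Ω, ∠Z = -6.74°

-6.74°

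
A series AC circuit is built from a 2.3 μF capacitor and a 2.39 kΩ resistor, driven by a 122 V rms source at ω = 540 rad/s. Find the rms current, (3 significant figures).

48.4 mA

X_C = 1/(ωC) = 805 Ω
Z = 2390 − j805 Ω
|Z| = √(2390² + 805²) = 2520 Ω
I = V/|Z| = 122/2520 = 48.4 mA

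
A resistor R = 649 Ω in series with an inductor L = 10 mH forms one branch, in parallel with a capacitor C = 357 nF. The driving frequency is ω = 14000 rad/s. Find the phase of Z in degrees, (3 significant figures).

X_L = ωL = 140 Ω
X_C = 1/(ωC) = 200 Ω
Branch 1 (R+jX_L): Z₁ = 649 + j140 Ω, |Z₁| = 664 Ω
Branch 2 (−jX_C): Z₂ = −j200 Ω
Parallel: Z = Z₁Z₂/(Z₁+Z₂), |Z| = 204 Ω, ∠Z = -72.5°

-72.5°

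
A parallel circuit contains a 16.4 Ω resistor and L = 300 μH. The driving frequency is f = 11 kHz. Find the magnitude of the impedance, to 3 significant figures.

12.9 Ω

ω = 2πf = 69120 rad/s
X_L = ωL = 20.7 Ω
Parallel: admittances add. Y = 1/R + 1/(jωL)
Y = (0.0610 − j0.0482) S
|Y| = 0.0777 S → |Z| = 1/|Y| = 12.9 Ω, ∠Z = −∠Y = 38.3°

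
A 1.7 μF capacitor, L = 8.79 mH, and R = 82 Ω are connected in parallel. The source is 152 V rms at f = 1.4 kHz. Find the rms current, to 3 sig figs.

1.88 A

ω = 2πf = 8796 rad/s
X_L = ωL = 77.3 Ω
X_C = 1/(ωC) = 66.9 Ω
Parallel: admittances add. Y = 1/R + 1/(jωL) + jωC
Y = (0.0122 + j0.00202) S
|Y| = 0.0124 S → |Z| = 1/|Y| = 80.9 Ω, ∠Z = −∠Y = -9.41°
I = V/|Z| = 152/80.9 = 1.88 A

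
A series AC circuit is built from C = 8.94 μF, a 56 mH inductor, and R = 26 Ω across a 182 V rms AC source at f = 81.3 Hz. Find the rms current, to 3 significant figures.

947 mA

ω = 2πf = 510.8 rad/s
X_L = ωL = 28.6 Ω
X_C = 1/(ωC) = 219 Ω
Net reactance X = X_L − X_C = -190 Ω
Z = 26.0 − j190 Ω
|Z| = √(26.0² + 190²) = 192 Ω
I = V/|Z| = 182/192 = 947 mA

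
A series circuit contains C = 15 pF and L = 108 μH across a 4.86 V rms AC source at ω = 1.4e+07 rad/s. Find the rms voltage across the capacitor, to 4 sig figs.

X_L = ωL = 1512 Ω
X_C = 1/(ωC) = 4762 Ω
Net reactance X = X_L − X_C = -3250 Ω
Z = − j3250 Ω
|Z| = √(0² + 3250²) = 3250 Ω
I = V/|Z| = 1.495 mA
V_C = I·|Z_C| = 0.001495 × 4762 = 7.121 V

7.121 V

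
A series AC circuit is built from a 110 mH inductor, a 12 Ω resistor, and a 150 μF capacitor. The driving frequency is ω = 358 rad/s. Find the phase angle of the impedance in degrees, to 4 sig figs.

59.97°

X_L = ωL = 39.38 Ω
X_C = 1/(ωC) = 18.62 Ω
Net reactance X = X_L − X_C = 20.76 Ω
Z = 12.00 + j20.76 Ω
|Z| = √(12.00² + 20.76²) = 23.98 Ω
∠Z = arctan(20.76/12.00) = 59.97°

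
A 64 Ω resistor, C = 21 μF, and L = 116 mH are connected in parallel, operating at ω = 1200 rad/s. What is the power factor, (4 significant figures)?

X_L = ωL = 139.2 Ω
X_C = 1/(ωC) = 39.68 Ω
Parallel: admittances add. Y = 1/R + 1/(jωL) + jωC
Y = (0.01562 + j0.01802) S
|Y| = 0.02385 S → |Z| = 1/|Y| = 41.93 Ω, ∠Z = −∠Y = -49.07°
cos φ = cos(-49.07°) = 0.6552

0.6552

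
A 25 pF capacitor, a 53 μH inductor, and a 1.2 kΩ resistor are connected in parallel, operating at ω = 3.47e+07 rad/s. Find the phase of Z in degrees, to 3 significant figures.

-21.2°

X_L = ωL = 1840 Ω
X_C = 1/(ωC) = 1150 Ω
Parallel: admittances add. Y = 1/R + 1/(jωL) + jωC
Y = (0.000833 + j0.000324) S
|Y| = 0.000894 S → |Z| = 1/|Y| = 1120 Ω, ∠Z = −∠Y = -21.2°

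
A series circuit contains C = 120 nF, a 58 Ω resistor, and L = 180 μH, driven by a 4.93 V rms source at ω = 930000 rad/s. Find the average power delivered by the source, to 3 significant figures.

49.5 mW

X_L = ωL = 167 Ω
X_C = 1/(ωC) = 8.96 Ω
Net reactance X = X_L − X_C = 158 Ω
Z = 58.0 + j158 Ω
|Z| = √(58.0² + 158²) = 169 Ω
∠Z = arctan(158/58.0) = 69.9°
I = V/|Z| = 29.2 mA
P = VI cos φ = 4.93 × 0.0292 × cos(69.9°) = 49.5 mW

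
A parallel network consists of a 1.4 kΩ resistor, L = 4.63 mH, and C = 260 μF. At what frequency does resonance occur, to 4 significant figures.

ω₀ = 1/√(LC) = 1/√(0.00463 × 0.00026) = 911.4 rad/s
f₀ = ω₀/(2π) = 145.1 Hz

145.1 Hz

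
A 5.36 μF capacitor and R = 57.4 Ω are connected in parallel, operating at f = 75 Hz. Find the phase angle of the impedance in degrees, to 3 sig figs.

ω = 2πf = 471.2 rad/s
X_C = 1/(ωC) = 396 Ω
Parallel: admittances add. Y = 1/R + jωC
Y = (0.0174 + j0.00253) S
|Y| = 0.0176 S → |Z| = 1/|Y| = 56.8 Ω, ∠Z = −∠Y = -8.25°

-8.25°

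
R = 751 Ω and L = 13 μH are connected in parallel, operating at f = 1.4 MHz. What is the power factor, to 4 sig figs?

0.1505

ω = 2πf = 8.796e+06 rad/s
X_L = ωL = 114.4 Ω
Parallel: admittances add. Y = 1/R + 1/(jωL)
Y = (0.001332 − j0.008745) S
|Y| = 0.008846 S → |Z| = 1/|Y| = 113.1 Ω, ∠Z = −∠Y = 81.34°
cos φ = cos(81.34°) = 0.1505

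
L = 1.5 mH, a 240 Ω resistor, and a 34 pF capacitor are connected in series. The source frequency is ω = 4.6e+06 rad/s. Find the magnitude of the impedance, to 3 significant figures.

X_L = ωL = 6900 Ω
X_C = 1/(ωC) = 6390 Ω
Net reactance X = X_L − X_C = 506 Ω
Z = 240 + j506 Ω
|Z| = √(240² + 506²) = 560 Ω

560 Ω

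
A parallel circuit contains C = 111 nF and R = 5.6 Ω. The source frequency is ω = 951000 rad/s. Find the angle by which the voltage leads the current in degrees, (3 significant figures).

-30.6°

X_C = 1/(ωC) = 9.47 Ω
Parallel: admittances add. Y = 1/R + jωC
Y = (0.179 + j0.106) S
|Y| = 0.207 S → |Z| = 1/|Y| = 4.82 Ω, ∠Z = −∠Y = -30.6°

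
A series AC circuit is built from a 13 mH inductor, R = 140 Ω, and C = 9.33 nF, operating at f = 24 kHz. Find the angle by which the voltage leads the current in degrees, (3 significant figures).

83.6°

ω = 2πf = 150800 rad/s
X_L = ωL = 1960 Ω
X_C = 1/(ωC) = 711 Ω
Net reactance X = X_L − X_C = 1250 Ω
Z = 140 + j1250 Ω
|Z| = √(140² + 1250²) = 1260 Ω
∠Z = arctan(1250/140) = 83.6°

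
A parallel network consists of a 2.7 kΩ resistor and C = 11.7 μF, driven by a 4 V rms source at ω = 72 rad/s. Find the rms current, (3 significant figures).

3.68 mA

X_C = 1/(ωC) = 1190 Ω
Parallel: admittances add. Y = 1/R + jωC
Y = (0.000370 + j0.000842) S
|Y| = 0.000920 S → |Z| = 1/|Y| = 1090 Ω, ∠Z = −∠Y = -66.3°
I = V/|Z| = 4/1090 = 3.68 mA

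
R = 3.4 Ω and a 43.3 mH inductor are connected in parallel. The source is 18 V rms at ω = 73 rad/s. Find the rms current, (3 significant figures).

X_L = ωL = 3.16 Ω
Parallel: admittances add. Y = 1/R + 1/(jωL)
Y = (0.294 − j0.316) S
|Y| = 0.432 S → |Z| = 1/|Y| = 2.32 Ω, ∠Z = −∠Y = 47.1°
I = V/|Z| = 18/2.32 = 7.78 A

7.78 A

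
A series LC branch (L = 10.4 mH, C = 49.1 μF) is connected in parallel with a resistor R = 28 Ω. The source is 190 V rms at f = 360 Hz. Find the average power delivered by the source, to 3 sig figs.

1.29 kW

ω = 2πf = 2262 rad/s
X_L = ωL = 23.5 Ω
X_C = 1/(ωC) = 9.00 Ω
Branch 1: Z₁ = R = 28.0 Ω
Branch 2 (series LC): Z₂ = j(X_L − X_C) = j14.5 Ω
Parallel: Z = Z₁Z₂/(Z₁+Z₂), |Z| = 12.9 Ω, ∠Z = 62.6°
I = V/|Z| = 14.7 A
P = VI cos φ = 190 × 14.7 × cos(62.6°) = 1.29 kW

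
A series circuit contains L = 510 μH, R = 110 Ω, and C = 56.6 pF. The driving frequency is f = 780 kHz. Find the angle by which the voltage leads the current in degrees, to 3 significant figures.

ω = 2πf = 4.901e+06 rad/s
X_L = ωL = 2500 Ω
X_C = 1/(ωC) = 3610 Ω
Net reactance X = X_L − X_C = -1110 Ω
Z = 110 − j1110 Ω
|Z| = √(110² + 1110²) = 1110 Ω
∠Z = arctan(-1110/110) = -84.3°

-84.3°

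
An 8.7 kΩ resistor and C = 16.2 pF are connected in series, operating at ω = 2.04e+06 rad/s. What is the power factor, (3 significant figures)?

0.276

X_C = 1/(ωC) = 30300 Ω
Z = 8700 − j30300 Ω
|Z| = √(8700² + 30300²) = 31500 Ω
∠Z = arctan(-30300/8700) = -74.0°
cos φ = cos(-74.0°) = 0.276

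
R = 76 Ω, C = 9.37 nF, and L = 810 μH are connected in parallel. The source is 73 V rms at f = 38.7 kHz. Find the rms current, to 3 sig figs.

982 mA

ω = 2πf = 243200 rad/s
X_L = ωL = 197 Ω
X_C = 1/(ωC) = 439 Ω
Parallel: admittances add. Y = 1/R + 1/(jωL) + jωC
Y = (0.0132 − j0.00280) S
|Y| = 0.0135 S → |Z| = 1/|Y| = 74.3 Ω, ∠Z = −∠Y = 12.0°
I = V/|Z| = 73/74.3 = 982 mA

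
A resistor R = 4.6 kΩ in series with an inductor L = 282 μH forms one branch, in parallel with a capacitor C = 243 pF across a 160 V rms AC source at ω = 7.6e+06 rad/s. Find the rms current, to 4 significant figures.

X_L = ωL = 2143 Ω
X_C = 1/(ωC) = 541.5 Ω
Branch 1 (R+jX_L): Z₁ = 4600 + j2143 Ω, |Z₁| = 5075 Ω
Branch 2 (−jX_C): Z₂ = −j541.5 Ω
Parallel: Z = Z₁Z₂/(Z₁+Z₂), |Z| = 564.1 Ω, ∠Z = -84.22°
I = V/|Z| = 160/564.1 = 283.6 mA

283.6 mA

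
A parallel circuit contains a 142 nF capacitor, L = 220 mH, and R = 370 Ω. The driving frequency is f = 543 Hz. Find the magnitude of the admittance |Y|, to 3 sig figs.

2.83 mS

ω = 2πf = 3412 rad/s
X_L = ωL = 751 Ω
X_C = 1/(ωC) = 2060 Ω
Parallel: admittances add. Y = 1/R + 1/(jωL) + jωC
Y = (0.00270 − j0.000848) S
|Y| = 0.00283 S → |Z| = 1/|Y| = 353 Ω, ∠Z = −∠Y = 17.4°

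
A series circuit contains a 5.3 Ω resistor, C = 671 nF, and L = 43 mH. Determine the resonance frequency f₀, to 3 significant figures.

ω₀ = 1/√(LC) = 1/√(0.043 × 6.71e-07) = 5887 rad/s
f₀ = ω₀/(2π) = 937 Hz

937 Hz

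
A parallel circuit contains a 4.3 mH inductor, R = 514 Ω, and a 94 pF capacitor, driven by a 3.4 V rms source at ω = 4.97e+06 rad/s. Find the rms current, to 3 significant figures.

X_L = ωL = 21400 Ω
X_C = 1/(ωC) = 2140 Ω
Parallel: admittances add. Y = 1/R + 1/(jωL) + jωC
Y = (0.00195 + j0.000420) S
|Y| = 0.00199 S → |Z| = 1/|Y| = 502 Ω, ∠Z = −∠Y = -12.2°
I = V/|Z| = 3.4/502 = 6.77 mA

6.77 mA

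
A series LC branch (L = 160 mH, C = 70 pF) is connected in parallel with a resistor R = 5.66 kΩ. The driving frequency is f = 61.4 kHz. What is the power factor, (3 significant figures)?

ω = 2πf = 385800 rad/s
X_L = ωL = 61700 Ω
X_C = 1/(ωC) = 37000 Ω
Branch 1: Z₁ = R = 5660 Ω
Branch 2 (series LC): Z₂ = j(X_L − X_C) = j24700 Ω
Parallel: Z = Z₁Z₂/(Z₁+Z₂), |Z| = 5520 Ω, ∠Z = 12.9°
cos φ = cos(12.9°) = 0.975

0.975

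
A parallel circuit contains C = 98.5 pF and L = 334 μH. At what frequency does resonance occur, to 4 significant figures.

877.5 kHz

ω₀ = 1/√(LC) = 1/√(0.000334 × 9.85e-11) = 5.513e+06 rad/s
f₀ = ω₀/(2π) = 877.5 kHz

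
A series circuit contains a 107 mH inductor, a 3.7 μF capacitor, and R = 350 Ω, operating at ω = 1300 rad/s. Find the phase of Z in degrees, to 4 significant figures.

-11.12°

X_L = ωL = 139.1 Ω
X_C = 1/(ωC) = 207.9 Ω
Net reactance X = X_L − X_C = -68.80 Ω
Z = 350.0 − j68.80 Ω
|Z| = √(350.0² + 68.80²) = 356.7 Ω
∠Z = arctan(-68.80/350.0) = -11.12°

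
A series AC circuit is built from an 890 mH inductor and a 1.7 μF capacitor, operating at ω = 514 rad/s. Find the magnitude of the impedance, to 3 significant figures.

687 Ω

X_L = ωL = 457 Ω
X_C = 1/(ωC) = 1140 Ω
Net reactance X = X_L − X_C = -687 Ω
Z = − j687 Ω
|Z| = √(0² + 687²) = 687 Ω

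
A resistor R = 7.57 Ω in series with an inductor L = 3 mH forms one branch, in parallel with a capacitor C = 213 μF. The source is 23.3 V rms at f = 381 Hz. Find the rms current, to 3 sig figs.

ω = 2πf = 2394 rad/s
X_L = ωL = 7.18 Ω
X_C = 1/(ωC) = 1.96 Ω
Branch 1 (R+jX_L): Z₁ = 7.57 + j7.18 Ω, |Z₁| = 10.4 Ω
Branch 2 (−jX_C): Z₂ = −j1.96 Ω
Parallel: Z = Z₁Z₂/(Z₁+Z₂), |Z| = 2.23 Ω, ∠Z = -81.1°
I = V/|Z| = 23.3/2.23 = 10.5 A

10.5 A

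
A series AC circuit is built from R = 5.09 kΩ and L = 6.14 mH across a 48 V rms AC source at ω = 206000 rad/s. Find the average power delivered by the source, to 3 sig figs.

X_L = ωL = 1260 Ω
Z = 5090 + j1260 Ω
|Z| = √(5090² + 1260²) = 5240 Ω
∠Z = arctan(1260/5090) = 14.0°
I = V/|Z| = 9.15 mA
P = VI cos φ = 48 × 0.00915 × cos(14.0°) = 426 mW

426 mW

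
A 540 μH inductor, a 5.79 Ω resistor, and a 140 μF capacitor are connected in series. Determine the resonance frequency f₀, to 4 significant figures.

ω₀ = 1/√(LC) = 1/√(0.00054 × 0.00014) = 3637 rad/s
f₀ = ω₀/(2π) = 578.8 Hz

578.8 Hz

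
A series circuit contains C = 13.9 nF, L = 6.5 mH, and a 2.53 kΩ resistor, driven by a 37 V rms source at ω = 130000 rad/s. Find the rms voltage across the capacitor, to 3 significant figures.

X_L = ωL = 845 Ω
X_C = 1/(ωC) = 553 Ω
Net reactance X = X_L − X_C = 292 Ω
Z = 2530 + j292 Ω
|Z| = √(2530² + 292²) = 2550 Ω
I = V/|Z| = 14.5 mA
V_C = I·|Z_C| = 0.0145 × 553 = 8.04 V

8.04 V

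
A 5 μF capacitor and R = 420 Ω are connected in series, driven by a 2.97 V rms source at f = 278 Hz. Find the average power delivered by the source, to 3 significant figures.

19.5 mW

ω = 2πf = 1747 rad/s
X_C = 1/(ωC) = 114 Ω
Z = 420 − j114 Ω
|Z| = √(420² + 114²) = 435 Ω
∠Z = arctan(-114/420) = -15.2°
I = V/|Z| = 6.82 mA
P = VI cos φ = 2.97 × 0.00682 × cos(-15.2°) = 19.5 mW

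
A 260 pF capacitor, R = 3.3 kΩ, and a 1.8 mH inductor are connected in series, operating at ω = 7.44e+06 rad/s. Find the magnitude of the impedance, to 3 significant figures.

X_L = ωL = 13400 Ω
X_C = 1/(ωC) = 517 Ω
Net reactance X = X_L − X_C = 12900 Ω
Z = 3300 + j12900 Ω
|Z| = √(3300² + 12900²) = 13300 Ω

13300 Ω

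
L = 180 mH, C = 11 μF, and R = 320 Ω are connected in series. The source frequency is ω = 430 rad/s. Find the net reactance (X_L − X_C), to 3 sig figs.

X_L = ωL = 77.4 Ω
X_C = 1/(ωC) = 211 Ω
X = 77.4 − 211 = -134 Ω

-134 Ω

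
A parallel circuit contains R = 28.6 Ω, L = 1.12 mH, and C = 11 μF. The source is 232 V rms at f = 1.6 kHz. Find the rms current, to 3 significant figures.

ω = 2πf = 10050 rad/s
X_L = ωL = 11.3 Ω
X_C = 1/(ωC) = 9.04 Ω
Parallel: admittances add. Y = 1/R + 1/(jωL) + jωC
Y = (0.0350 + j0.0218) S
|Y| = 0.0412 S → |Z| = 1/|Y| = 24.3 Ω, ∠Z = −∠Y = -31.9°
I = V/|Z| = 232/24.3 = 9.56 A

9.56 A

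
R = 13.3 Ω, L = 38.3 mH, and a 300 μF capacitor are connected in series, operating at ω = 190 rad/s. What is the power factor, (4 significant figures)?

0.7916

X_L = ωL = 7.277 Ω
X_C = 1/(ωC) = 17.54 Ω
Net reactance X = X_L − X_C = -10.27 Ω
Z = 13.30 − j10.27 Ω
|Z| = √(13.30² + 10.27²) = 16.80 Ω
∠Z = arctan(-10.27/13.30) = -37.67°
cos φ = cos(-37.67°) = 0.7916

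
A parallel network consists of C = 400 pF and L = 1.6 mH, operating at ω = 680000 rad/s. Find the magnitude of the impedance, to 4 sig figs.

X_L = ωL = 1088 Ω
X_C = 1/(ωC) = 3676 Ω
Parallel: admittances add. Y = 1/(jωL) + jωC
Y = (0 − j0.0006471) S
|Y| = 0.0006471 S → |Z| = 1/|Y| = 1545 Ω, ∠Z = −∠Y = 90.00°

1545 Ω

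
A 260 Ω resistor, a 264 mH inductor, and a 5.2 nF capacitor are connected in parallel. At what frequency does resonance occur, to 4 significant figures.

4.296 kHz

ω₀ = 1/√(LC) = 1/√(0.264 × 5.2e-09) = 26990 rad/s
f₀ = ω₀/(2π) = 4.296 kHz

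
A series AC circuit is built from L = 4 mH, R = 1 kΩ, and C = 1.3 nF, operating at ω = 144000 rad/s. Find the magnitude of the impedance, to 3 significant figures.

4870 Ω

X_L = ωL = 576 Ω
X_C = 1/(ωC) = 5340 Ω
Net reactance X = X_L − X_C = -4770 Ω
Z = 1000 − j4770 Ω
|Z| = √(1000² + 4770²) = 4870 Ω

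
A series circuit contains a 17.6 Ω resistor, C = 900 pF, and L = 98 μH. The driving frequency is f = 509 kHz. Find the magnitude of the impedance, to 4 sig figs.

ω = 2πf = 3.198e+06 rad/s
X_L = ωL = 313.4 Ω
X_C = 1/(ωC) = 347.4 Ω
Net reactance X = X_L − X_C = -34.01 Ω
Z = 17.60 − j34.01 Ω
|Z| = √(17.60² + 34.01²) = 38.29 Ω

38.29 Ω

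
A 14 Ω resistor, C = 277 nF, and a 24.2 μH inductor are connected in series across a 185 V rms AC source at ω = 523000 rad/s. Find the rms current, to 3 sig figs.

X_L = ωL = 12.7 Ω
X_C = 1/(ωC) = 6.90 Ω
Net reactance X = X_L − X_C = 5.75 Ω
Z = 14.0 + j5.75 Ω
|Z| = √(14.0² + 5.75²) = 15.1 Ω
I = V/|Z| = 185/15.1 = 12.2 A

12.2 A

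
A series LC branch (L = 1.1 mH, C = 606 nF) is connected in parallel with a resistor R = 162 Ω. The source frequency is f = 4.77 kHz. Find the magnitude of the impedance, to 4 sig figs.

21.89 Ω

ω = 2πf = 29970 rad/s
X_L = ωL = 32.97 Ω
X_C = 1/(ωC) = 55.06 Ω
Branch 1: Z₁ = R = 162.0 Ω
Branch 2 (series LC): Z₂ = j(X_L − X_C) = −j22.09 Ω
Parallel: Z = Z₁Z₂/(Z₁+Z₂), |Z| = 21.89 Ω, ∠Z = -82.23°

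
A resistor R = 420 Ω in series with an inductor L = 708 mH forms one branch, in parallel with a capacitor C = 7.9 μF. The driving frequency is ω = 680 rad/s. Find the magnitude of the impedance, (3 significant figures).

X_L = ωL = 481 Ω
X_C = 1/(ωC) = 186 Ω
Branch 1 (R+jX_L): Z₁ = 420 + j481 Ω, |Z₁| = 639 Ω
Branch 2 (−jX_C): Z₂ = −j186 Ω
Parallel: Z = Z₁Z₂/(Z₁+Z₂), |Z| = 232 Ω, ∠Z = -76.2°

232 Ω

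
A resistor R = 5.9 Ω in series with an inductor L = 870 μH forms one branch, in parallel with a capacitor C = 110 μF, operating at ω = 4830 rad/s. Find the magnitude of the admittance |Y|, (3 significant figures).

X_L = ωL = 4.20 Ω
X_C = 1/(ωC) = 1.88 Ω
Branch 1 (R+jX_L): Z₁ = 5.90 + j4.20 Ω, |Z₁| = 7.24 Ω
Branch 2 (−jX_C): Z₂ = −j1.88 Ω
Parallel: Z = Z₁Z₂/(Z₁+Z₂), |Z| = 2.15 Ω, ∠Z = -76.0°
|Y| = 1/|Z| = 465 mS

465 mS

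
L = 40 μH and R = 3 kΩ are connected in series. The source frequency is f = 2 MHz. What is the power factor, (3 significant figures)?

0.986

ω = 2πf = 1.257e+07 rad/s
X_L = ωL = 503 Ω
Z = 3000 + j503 Ω
|Z| = √(3000² + 503²) = 3040 Ω
∠Z = arctan(503/3000) = 9.51°
cos φ = cos(9.51°) = 0.986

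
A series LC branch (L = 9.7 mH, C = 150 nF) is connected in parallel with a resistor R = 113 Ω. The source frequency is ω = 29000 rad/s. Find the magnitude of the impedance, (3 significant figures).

46.8 Ω

X_L = ωL = 281 Ω
X_C = 1/(ωC) = 230 Ω
Branch 1: Z₁ = R = 113 Ω
Branch 2 (series LC): Z₂ = j(X_L − X_C) = j51.4 Ω
Parallel: Z = Z₁Z₂/(Z₁+Z₂), |Z| = 46.8 Ω, ∠Z = 65.5°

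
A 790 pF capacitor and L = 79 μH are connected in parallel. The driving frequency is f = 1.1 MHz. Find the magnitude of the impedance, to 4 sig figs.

275.6 Ω

ω = 2πf = 6.912e+06 rad/s
X_L = ωL = 546.0 Ω
X_C = 1/(ωC) = 183.1 Ω
Parallel: admittances add. Y = 1/(jωL) + jωC
Y = (0 + j0.003629) S
|Y| = 0.003629 S → |Z| = 1/|Y| = 275.6 Ω, ∠Z = −∠Y = -90.00°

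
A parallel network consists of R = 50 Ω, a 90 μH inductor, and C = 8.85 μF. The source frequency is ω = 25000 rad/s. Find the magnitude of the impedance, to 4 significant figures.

4.463 Ω

X_L = ωL = 2.250 Ω
X_C = 1/(ωC) = 4.520 Ω
Parallel: admittances add. Y = 1/R + 1/(jωL) + jωC
Y = (0.02000 − j0.2232) S
|Y| = 0.2241 S → |Z| = 1/|Y| = 4.463 Ω, ∠Z = −∠Y = 84.88°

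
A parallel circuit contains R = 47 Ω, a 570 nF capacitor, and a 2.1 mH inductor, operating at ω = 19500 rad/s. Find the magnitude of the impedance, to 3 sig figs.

39.8 Ω

X_L = ωL = 40.9 Ω
X_C = 1/(ωC) = 90.0 Ω
Parallel: admittances add. Y = 1/R + 1/(jωL) + jωC
Y = (0.0213 − j0.0133) S
|Y| = 0.0251 S → |Z| = 1/|Y| = 39.8 Ω, ∠Z = −∠Y = 32.0°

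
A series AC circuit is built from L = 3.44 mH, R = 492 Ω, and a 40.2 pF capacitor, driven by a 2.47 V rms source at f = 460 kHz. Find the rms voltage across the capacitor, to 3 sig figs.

14.9 V

ω = 2πf = 2.89e+06 rad/s
X_L = ωL = 9940 Ω
X_C = 1/(ωC) = 8610 Ω
Net reactance X = X_L − X_C = 1340 Ω
Z = 492 + j1340 Ω
|Z| = √(492² + 1340²) = 1420 Ω
I = V/|Z| = 1.74 mA
V_C = I·|Z_C| = 0.00174 × 8610 = 14.9 V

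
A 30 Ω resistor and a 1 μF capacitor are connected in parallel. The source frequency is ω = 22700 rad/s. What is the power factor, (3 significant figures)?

0.827

X_C = 1/(ωC) = 44.1 Ω
Parallel: admittances add. Y = 1/R + jωC
Y = (0.0333 + j0.0227) S
|Y| = 0.0403 S → |Z| = 1/|Y| = 24.8 Ω, ∠Z = −∠Y = -34.3°
cos φ = cos(-34.3°) = 0.827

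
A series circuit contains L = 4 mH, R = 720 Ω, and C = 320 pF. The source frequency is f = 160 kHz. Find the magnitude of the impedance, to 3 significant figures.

ω = 2πf = 1.005e+06 rad/s
X_L = ωL = 4020 Ω
X_C = 1/(ωC) = 3110 Ω
Net reactance X = X_L − X_C = 913 Ω
Z = 720 + j913 Ω
|Z| = √(720² + 913²) = 1160 Ω

1160 Ω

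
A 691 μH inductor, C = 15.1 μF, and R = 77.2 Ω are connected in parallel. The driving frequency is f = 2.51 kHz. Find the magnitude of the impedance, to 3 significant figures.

ω = 2πf = 15770 rad/s
X_L = ωL = 10.9 Ω
X_C = 1/(ωC) = 4.20 Ω
Parallel: admittances add. Y = 1/R + 1/(jωL) + jωC
Y = (0.0130 + j0.146) S
|Y| = 0.147 S → |Z| = 1/|Y| = 6.81 Ω, ∠Z = −∠Y = -84.9°

6.81 Ω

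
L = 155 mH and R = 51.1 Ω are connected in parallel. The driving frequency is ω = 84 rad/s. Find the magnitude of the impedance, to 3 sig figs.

X_L = ωL = 13.0 Ω
Parallel: admittances add. Y = 1/R + 1/(jωL)
Y = (0.0196 − j0.0768) S
|Y| = 0.0793 S → |Z| = 1/|Y| = 12.6 Ω, ∠Z = −∠Y = 75.7°

12.6 Ω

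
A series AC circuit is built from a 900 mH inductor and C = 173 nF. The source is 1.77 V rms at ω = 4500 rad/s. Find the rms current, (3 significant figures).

X_L = ωL = 4050 Ω
X_C = 1/(ωC) = 1280 Ω
Net reactance X = X_L − X_C = 2770 Ω
Z = j2770 Ω
|Z| = √(0² + 2770²) = 2770 Ω
I = V/|Z| = 1.77/2770 = 640 μA

640 μA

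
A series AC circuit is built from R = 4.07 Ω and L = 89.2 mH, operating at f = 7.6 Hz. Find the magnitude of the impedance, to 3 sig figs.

5.89 Ω

ω = 2πf = 47.75 rad/s
X_L = ωL = 4.26 Ω
Z = 4.07 + j4.26 Ω
|Z| = √(4.07² + 4.26²) = 5.89 Ω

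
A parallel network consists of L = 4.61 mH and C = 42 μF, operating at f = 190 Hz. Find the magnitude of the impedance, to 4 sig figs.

ω = 2πf = 1194 rad/s
X_L = ωL = 5.503 Ω
X_C = 1/(ωC) = 19.94 Ω
Parallel: admittances add. Y = 1/(jωL) + jωC
Y = (0 − j0.1316) S
|Y| = 0.1316 S → |Z| = 1/|Y| = 7.601 Ω, ∠Z = −∠Y = 90.00°

7.601 Ω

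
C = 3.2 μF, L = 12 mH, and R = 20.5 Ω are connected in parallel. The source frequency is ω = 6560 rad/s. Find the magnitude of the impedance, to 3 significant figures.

20.2 Ω

X_L = ωL = 78.7 Ω
X_C = 1/(ωC) = 47.6 Ω
Parallel: admittances add. Y = 1/R + 1/(jωL) + jωC
Y = (0.0488 + j0.00829) S
|Y| = 0.0495 S → |Z| = 1/|Y| = 20.2 Ω, ∠Z = −∠Y = -9.64°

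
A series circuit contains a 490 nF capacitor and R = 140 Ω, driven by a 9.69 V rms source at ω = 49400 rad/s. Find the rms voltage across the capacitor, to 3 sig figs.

2.74 V

X_C = 1/(ωC) = 41.3 Ω
Z = 140 − j41.3 Ω
|Z| = √(140² + 41.3²) = 146 Ω
I = V/|Z| = 66.4 mA
V_C = I·|Z_C| = 0.0664 × 41.3 = 2.74 V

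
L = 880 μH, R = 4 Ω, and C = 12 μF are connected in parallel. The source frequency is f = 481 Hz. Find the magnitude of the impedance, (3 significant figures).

2.37 Ω

ω = 2πf = 3022 rad/s
X_L = ωL = 2.66 Ω
X_C = 1/(ωC) = 27.6 Ω
Parallel: admittances add. Y = 1/R + 1/(jωL) + jωC
Y = (0.250 − j0.340) S
|Y| = 0.422 S → |Z| = 1/|Y| = 2.37 Ω, ∠Z = −∠Y = 53.7°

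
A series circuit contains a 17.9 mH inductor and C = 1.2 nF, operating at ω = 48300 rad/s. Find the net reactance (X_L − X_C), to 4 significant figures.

X_L = ωL = 864.6 Ω
X_C = 1/(ωC) = 17250 Ω
X = 864.6 − 17250 = -16390 Ω

-16390 Ω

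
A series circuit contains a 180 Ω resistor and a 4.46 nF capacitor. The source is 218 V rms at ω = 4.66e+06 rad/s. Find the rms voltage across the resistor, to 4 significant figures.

210.6 V

X_C = 1/(ωC) = 48.11 Ω
Z = 180.0 − j48.11 Ω
|Z| = √(180.0² + 48.11²) = 186.3 Ω
I = V/|Z| = 1.170 A
V_R = I·|Z_R| = 1.170 × 180.0 = 210.6 V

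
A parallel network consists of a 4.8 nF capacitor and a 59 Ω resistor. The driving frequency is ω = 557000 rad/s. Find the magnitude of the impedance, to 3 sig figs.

58.3 Ω

X_C = 1/(ωC) = 374 Ω
Parallel: admittances add. Y = 1/R + jωC
Y = (0.0169 + j0.00267) S
|Y| = 0.0172 S → |Z| = 1/|Y| = 58.3 Ω, ∠Z = −∠Y = -8.96°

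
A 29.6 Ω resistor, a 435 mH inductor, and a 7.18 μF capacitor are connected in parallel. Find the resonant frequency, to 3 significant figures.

ω₀ = 1/√(LC) = 1/√(0.435 × 7.18e-06) = 565.8 rad/s
f₀ = ω₀/(2π) = 90.1 Hz

90.1 Hz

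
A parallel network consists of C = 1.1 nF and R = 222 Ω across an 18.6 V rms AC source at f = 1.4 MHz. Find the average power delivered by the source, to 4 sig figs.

1.558 W

ω = 2πf = 8.796e+06 rad/s
X_C = 1/(ωC) = 103.3 Ω
Parallel: admittances add. Y = 1/R + jωC
Y = (0.004505 + j0.009676) S
|Y| = 0.01067 S → |Z| = 1/|Y| = 93.69 Ω, ∠Z = −∠Y = -65.04°
I = V/|Z| = 198.5 mA
P = VI cos φ = 18.6 × 0.1985 × cos(-65.04°) = 1.558 W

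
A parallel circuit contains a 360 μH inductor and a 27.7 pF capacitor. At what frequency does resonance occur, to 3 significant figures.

1.59 MHz

ω₀ = 1/√(LC) = 1/√(0.00036 × 2.77e-11) = 1.001e+07 rad/s
f₀ = ω₀/(2π) = 1.59 MHz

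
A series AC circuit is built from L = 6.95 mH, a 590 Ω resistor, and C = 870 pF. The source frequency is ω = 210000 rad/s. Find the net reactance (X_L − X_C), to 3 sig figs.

-4010 Ω

X_L = ωL = 1460 Ω
X_C = 1/(ωC) = 5470 Ω
X = 1460 − 5470 = -4010 Ω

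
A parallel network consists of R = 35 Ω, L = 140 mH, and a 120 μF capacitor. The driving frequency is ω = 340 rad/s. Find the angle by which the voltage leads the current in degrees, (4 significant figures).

-34.71°

X_L = ωL = 47.60 Ω
X_C = 1/(ωC) = 24.51 Ω
Parallel: admittances add. Y = 1/R + 1/(jωL) + jωC
Y = (0.02857 + j0.01979) S
|Y| = 0.03476 S → |Z| = 1/|Y| = 28.77 Ω, ∠Z = −∠Y = -34.71°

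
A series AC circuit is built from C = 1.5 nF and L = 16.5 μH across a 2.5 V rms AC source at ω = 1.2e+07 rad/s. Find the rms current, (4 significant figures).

17.55 mA

X_L = ωL = 198.0 Ω
X_C = 1/(ωC) = 55.56 Ω
Net reactance X = X_L − X_C = 142.4 Ω
Z = j142.4 Ω
|Z| = √(0² + 142.4²) = 142.4 Ω
I = V/|Z| = 2.5/142.4 = 17.55 mA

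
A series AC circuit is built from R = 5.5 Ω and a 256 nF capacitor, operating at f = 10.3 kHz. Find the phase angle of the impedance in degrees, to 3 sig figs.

ω = 2πf = 64720 rad/s
X_C = 1/(ωC) = 60.4 Ω
Z = 5.50 − j60.4 Ω
|Z| = √(5.50² + 60.4²) = 60.6 Ω
∠Z = arctan(-60.4/5.50) = -84.8°

-84.8°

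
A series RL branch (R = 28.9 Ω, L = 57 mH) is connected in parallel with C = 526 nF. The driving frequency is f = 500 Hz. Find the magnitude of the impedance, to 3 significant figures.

257 Ω

ω = 2πf = 3142 rad/s
X_L = ωL = 179 Ω
X_C = 1/(ωC) = 605 Ω
Branch 1 (R+jX_L): Z₁ = 28.9 + j179 Ω, |Z₁| = 181 Ω
Branch 2 (−jX_C): Z₂ = −j605 Ω
Parallel: Z = Z₁Z₂/(Z₁+Z₂), |Z| = 257 Ω, ∠Z = 77.0°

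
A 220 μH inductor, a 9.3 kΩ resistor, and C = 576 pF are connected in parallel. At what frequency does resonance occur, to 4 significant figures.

ω₀ = 1/√(LC) = 1/√(0.00022 × 5.76e-10) = 2.809e+06 rad/s
f₀ = ω₀/(2π) = 447.1 kHz

447.1 kHz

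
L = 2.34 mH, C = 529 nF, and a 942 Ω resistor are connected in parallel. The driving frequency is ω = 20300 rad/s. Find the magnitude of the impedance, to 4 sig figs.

X_L = ωL = 47.50 Ω
X_C = 1/(ωC) = 93.12 Ω
Parallel: admittances add. Y = 1/R + 1/(jωL) + jωC
Y = (0.001062 − j0.01031) S
|Y| = 0.01037 S → |Z| = 1/|Y| = 96.45 Ω, ∠Z = −∠Y = 84.12°

96.45 Ω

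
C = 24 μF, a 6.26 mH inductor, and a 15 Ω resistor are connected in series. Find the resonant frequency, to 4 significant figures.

410.6 Hz

ω₀ = 1/√(LC) = 1/√(0.00626 × 2.4e-05) = 2580 rad/s
f₀ = ω₀/(2π) = 410.6 Hz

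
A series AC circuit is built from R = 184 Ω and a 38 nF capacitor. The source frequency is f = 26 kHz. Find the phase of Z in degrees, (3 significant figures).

-41.2°

ω = 2πf = 163400 rad/s
X_C = 1/(ωC) = 161 Ω
Z = 184 − j161 Ω
|Z| = √(184² + 161²) = 245 Ω
∠Z = arctan(-161/184) = -41.2°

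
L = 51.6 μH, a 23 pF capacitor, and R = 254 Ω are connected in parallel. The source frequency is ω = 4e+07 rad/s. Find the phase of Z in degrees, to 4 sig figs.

-6.312°

X_L = ωL = 2064 Ω
X_C = 1/(ωC) = 1087 Ω
Parallel: admittances add. Y = 1/R + 1/(jωL) + jωC
Y = (0.003937 + j0.0004355) S
|Y| = 0.003961 S → |Z| = 1/|Y| = 252.5 Ω, ∠Z = −∠Y = -6.312°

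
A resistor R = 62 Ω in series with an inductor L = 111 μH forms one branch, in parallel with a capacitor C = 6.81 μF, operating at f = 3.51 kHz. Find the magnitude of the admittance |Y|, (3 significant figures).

ω = 2πf = 22050 rad/s
X_L = ωL = 2.45 Ω
X_C = 1/(ωC) = 6.66 Ω
Branch 1 (R+jX_L): Z₁ = 62.0 + j2.45 Ω, |Z₁| = 62.0 Ω
Branch 2 (−jX_C): Z₂ = −j6.66 Ω
Parallel: Z = Z₁Z₂/(Z₁+Z₂), |Z| = 6.65 Ω, ∠Z = -83.9°
|Y| = 1/|Z| = 150 mS

150 mS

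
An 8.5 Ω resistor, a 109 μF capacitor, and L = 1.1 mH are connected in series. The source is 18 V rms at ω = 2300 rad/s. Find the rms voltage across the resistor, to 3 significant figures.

X_L = ωL = 2.53 Ω
X_C = 1/(ωC) = 3.99 Ω
Net reactance X = X_L − X_C = -1.46 Ω
Z = 8.50 − j1.46 Ω
|Z| = √(8.50² + 1.46²) = 8.62 Ω
I = V/|Z| = 2.09 A
V_R = I·|Z_R| = 2.09 × 8.50 = 17.7 V

17.7 V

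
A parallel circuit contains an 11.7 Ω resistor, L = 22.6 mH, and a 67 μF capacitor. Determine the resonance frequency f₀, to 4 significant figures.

ω₀ = 1/√(LC) = 1/√(0.0226 × 6.7e-05) = 812.7 rad/s
f₀ = ω₀/(2π) = 129.3 Hz

129.3 Hz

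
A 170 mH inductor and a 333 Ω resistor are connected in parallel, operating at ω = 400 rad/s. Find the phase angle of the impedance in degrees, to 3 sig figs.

X_L = ωL = 68.0 Ω
Parallel: admittances add. Y = 1/R + 1/(jωL)
Y = (0.00300 − j0.0147) S
|Y| = 0.0150 S → |Z| = 1/|Y| = 66.6 Ω, ∠Z = −∠Y = 78.5°

78.5°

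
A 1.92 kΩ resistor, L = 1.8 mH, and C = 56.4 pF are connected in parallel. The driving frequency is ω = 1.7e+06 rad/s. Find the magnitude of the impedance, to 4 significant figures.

X_L = ωL = 3060 Ω
X_C = 1/(ωC) = 10430 Ω
Parallel: admittances add. Y = 1/R + 1/(jωL) + jωC
Y = (0.0005208 − j0.0002309) S
|Y| = 0.0005697 S → |Z| = 1/|Y| = 1755 Ω, ∠Z = −∠Y = 23.91°

1755 Ω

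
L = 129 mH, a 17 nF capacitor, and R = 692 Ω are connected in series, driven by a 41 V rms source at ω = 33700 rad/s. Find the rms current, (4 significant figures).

15.23 mA

X_L = ωL = 4347 Ω
X_C = 1/(ωC) = 1746 Ω
Net reactance X = X_L − X_C = 2602 Ω
Z = 692.0 + j2602 Ω
|Z| = √(692.0² + 2602²) = 2692 Ω
I = V/|Z| = 41/2692 = 15.23 mA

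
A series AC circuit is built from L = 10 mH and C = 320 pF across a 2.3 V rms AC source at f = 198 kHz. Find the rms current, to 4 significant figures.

231.6 μA

ω = 2πf = 1.244e+06 rad/s
X_L = ωL = 12440 Ω
X_C = 1/(ωC) = 2512 Ω
Net reactance X = X_L − X_C = 9929 Ω
Z = j9929 Ω
|Z| = √(0² + 9929²) = 9929 Ω
I = V/|Z| = 2.3/9929 = 231.6 μA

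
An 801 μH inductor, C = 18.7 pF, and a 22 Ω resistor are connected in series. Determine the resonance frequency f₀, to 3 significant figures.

1.30 MHz

ω₀ = 1/√(LC) = 1/√(0.000801 × 1.87e-11) = 8.171e+06 rad/s
f₀ = ω₀/(2π) = 1.30 MHz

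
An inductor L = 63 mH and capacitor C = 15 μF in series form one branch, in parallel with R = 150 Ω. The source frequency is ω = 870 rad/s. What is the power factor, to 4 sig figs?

0.1439

X_L = ωL = 54.81 Ω
X_C = 1/(ωC) = 76.63 Ω
Branch 1: Z₁ = R = 150.0 Ω
Branch 2 (series LC): Z₂ = j(X_L − X_C) = −j21.82 Ω
Parallel: Z = Z₁Z₂/(Z₁+Z₂), |Z| = 21.59 Ω, ∠Z = -81.72°
cos φ = cos(-81.72°) = 0.1439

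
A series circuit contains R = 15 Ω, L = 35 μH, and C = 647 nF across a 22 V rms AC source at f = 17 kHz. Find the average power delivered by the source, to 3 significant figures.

21.3 W

ω = 2πf = 106800 rad/s
X_L = ωL = 3.74 Ω
X_C = 1/(ωC) = 14.5 Ω
Net reactance X = X_L − X_C = -10.7 Ω
Z = 15.0 − j10.7 Ω
|Z| = √(15.0² + 10.7²) = 18.4 Ω
∠Z = arctan(-10.7/15.0) = -35.6°
I = V/|Z| = 1.19 A
P = VI cos φ = 22 × 1.19 × cos(-35.6°) = 21.3 W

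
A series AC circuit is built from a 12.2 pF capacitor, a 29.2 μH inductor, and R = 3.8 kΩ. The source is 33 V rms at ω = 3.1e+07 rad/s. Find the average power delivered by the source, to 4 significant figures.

X_L = ωL = 905.2 Ω
X_C = 1/(ωC) = 2644 Ω
Net reactance X = X_L − X_C = -1739 Ω
Z = 3800 − j1739 Ω
|Z| = √(3800² + 1739²) = 4179 Ω
∠Z = arctan(-1739/3800) = -24.59°
I = V/|Z| = 7.897 mA
P = VI cos φ = 33 × 0.007897 × cos(-24.59°) = 237.0 mW

237.0 mW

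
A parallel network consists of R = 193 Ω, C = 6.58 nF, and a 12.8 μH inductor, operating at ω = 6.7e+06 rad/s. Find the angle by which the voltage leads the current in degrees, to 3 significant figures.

X_L = ωL = 85.8 Ω
X_C = 1/(ωC) = 22.7 Ω
Parallel: admittances add. Y = 1/R + 1/(jωL) + jωC
Y = (0.00518 + j0.0324) S
|Y| = 0.0328 S → |Z| = 1/|Y| = 30.5 Ω, ∠Z = −∠Y = -80.9°

-80.9°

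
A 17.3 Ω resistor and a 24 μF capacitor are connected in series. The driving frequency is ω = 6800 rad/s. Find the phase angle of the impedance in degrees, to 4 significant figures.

-19.50°

X_C = 1/(ωC) = 6.127 Ω
Z = 17.30 − j6.127 Ω
|Z| = √(17.30² + 6.127²) = 18.35 Ω
∠Z = arctan(-6.127/17.30) = -19.50°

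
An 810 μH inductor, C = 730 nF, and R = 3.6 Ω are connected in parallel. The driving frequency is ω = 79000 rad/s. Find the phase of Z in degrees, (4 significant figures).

-8.607°

X_L = ωL = 63.99 Ω
X_C = 1/(ωC) = 17.34 Ω
Parallel: admittances add. Y = 1/R + 1/(jωL) + jωC
Y = (0.2778 + j0.04204) S
|Y| = 0.2809 S → |Z| = 1/|Y| = 3.559 Ω, ∠Z = −∠Y = -8.607°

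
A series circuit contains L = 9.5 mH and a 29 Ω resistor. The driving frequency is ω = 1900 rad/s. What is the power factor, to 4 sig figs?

0.8490

X_L = ωL = 18.05 Ω
Z = 29.00 + j18.05 Ω
|Z| = √(29.00² + 18.05²) = 34.16 Ω
∠Z = arctan(18.05/29.00) = 31.90°
cos φ = cos(31.90°) = 0.8490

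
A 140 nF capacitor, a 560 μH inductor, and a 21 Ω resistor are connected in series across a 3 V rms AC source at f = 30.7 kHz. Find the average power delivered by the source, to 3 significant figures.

ω = 2πf = 192900 rad/s
X_L = ωL = 108 Ω
X_C = 1/(ωC) = 37.0 Ω
Net reactance X = X_L − X_C = 71.0 Ω
Z = 21.0 + j71.0 Ω
|Z| = √(21.0² + 71.0²) = 74.0 Ω
∠Z = arctan(71.0/21.0) = 73.5°
I = V/|Z| = 40.5 mA
P = VI cos φ = 3 × 0.0405 × cos(73.5°) = 34.5 mW

34.5 mW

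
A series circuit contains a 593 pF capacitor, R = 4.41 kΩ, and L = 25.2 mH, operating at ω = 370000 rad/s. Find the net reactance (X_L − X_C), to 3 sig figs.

X_L = ωL = 9320 Ω
X_C = 1/(ωC) = 4560 Ω
X = 9320 − 4560 = 4770 Ω

4770 Ω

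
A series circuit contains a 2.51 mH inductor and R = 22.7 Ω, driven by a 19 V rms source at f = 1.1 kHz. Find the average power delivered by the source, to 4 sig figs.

10.04 W

ω = 2πf = 6912 rad/s
X_L = ωL = 17.35 Ω
Z = 22.70 + j17.35 Ω
|Z| = √(22.70² + 17.35²) = 28.57 Ω
∠Z = arctan(17.35/22.70) = 37.39°
I = V/|Z| = 665.0 mA
P = VI cos φ = 19 × 0.6650 × cos(37.39°) = 10.04 W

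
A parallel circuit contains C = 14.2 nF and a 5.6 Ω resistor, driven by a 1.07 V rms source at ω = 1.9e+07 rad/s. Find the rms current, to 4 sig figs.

346.2 mA

X_C = 1/(ωC) = 3.706 Ω
Parallel: admittances add. Y = 1/R + jωC
Y = (0.1786 + j0.2698) S
|Y| = 0.3235 S → |Z| = 1/|Y| = 3.091 Ω, ∠Z = −∠Y = -56.50°
I = V/|Z| = 1.07/3.091 = 346.2 mA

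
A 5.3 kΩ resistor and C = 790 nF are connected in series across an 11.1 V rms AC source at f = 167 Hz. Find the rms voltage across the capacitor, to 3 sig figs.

ω = 2πf = 1049 rad/s
X_C = 1/(ωC) = 1210 Ω
Z = 5300 − j1210 Ω
|Z| = √(5300² + 1210²) = 5440 Ω
I = V/|Z| = 2.04 mA
V_C = I·|Z_C| = 0.00204 × 1210 = 2.46 V

2.46 V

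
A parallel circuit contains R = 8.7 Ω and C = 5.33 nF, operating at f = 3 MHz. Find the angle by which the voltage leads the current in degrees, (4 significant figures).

ω = 2πf = 1.885e+07 rad/s
X_C = 1/(ωC) = 9.953 Ω
Parallel: admittances add. Y = 1/R + jωC
Y = (0.1149 + j0.1005) S
|Y| = 0.1527 S → |Z| = 1/|Y| = 6.550 Ω, ∠Z = −∠Y = -41.16°

-41.16°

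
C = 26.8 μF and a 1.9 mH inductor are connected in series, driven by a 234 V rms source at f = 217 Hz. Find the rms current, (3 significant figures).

ω = 2πf = 1363 rad/s
X_L = ωL = 2.59 Ω
X_C = 1/(ωC) = 27.4 Ω
Net reactance X = X_L − X_C = -24.8 Ω
Z = − j24.8 Ω
|Z| = √(0² + 24.8²) = 24.8 Ω
I = V/|Z| = 234/24.8 = 9.44 A

9.44 A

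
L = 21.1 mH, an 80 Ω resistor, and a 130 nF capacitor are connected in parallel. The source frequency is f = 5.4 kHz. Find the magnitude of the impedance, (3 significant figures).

ω = 2πf = 33930 rad/s
X_L = ωL = 716 Ω
X_C = 1/(ωC) = 227 Ω
Parallel: admittances add. Y = 1/R + 1/(jωL) + jωC
Y = (0.0125 + j0.00301) S
|Y| = 0.0129 S → |Z| = 1/|Y| = 77.8 Ω, ∠Z = −∠Y = -13.6°

77.8 Ω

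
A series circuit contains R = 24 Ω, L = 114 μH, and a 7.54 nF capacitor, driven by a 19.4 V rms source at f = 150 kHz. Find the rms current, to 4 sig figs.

472.8 mA

ω = 2πf = 942500 rad/s
X_L = ωL = 107.4 Ω
X_C = 1/(ωC) = 140.7 Ω
Net reactance X = X_L − X_C = -33.28 Ω
Z = 24.00 − j33.28 Ω
|Z| = √(24.00² + 33.28²) = 41.03 Ω
I = V/|Z| = 19.4/41.03 = 472.8 mA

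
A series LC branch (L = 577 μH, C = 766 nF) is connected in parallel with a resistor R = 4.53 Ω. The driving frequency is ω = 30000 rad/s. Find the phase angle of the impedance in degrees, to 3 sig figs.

X_L = ωL = 17.3 Ω
X_C = 1/(ωC) = 43.5 Ω
Branch 1: Z₁ = R = 4.53 Ω
Branch 2 (series LC): Z₂ = j(X_L − X_C) = −j26.2 Ω
Parallel: Z = Z₁Z₂/(Z₁+Z₂), |Z| = 4.46 Ω, ∠Z = -9.81°

-9.81°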